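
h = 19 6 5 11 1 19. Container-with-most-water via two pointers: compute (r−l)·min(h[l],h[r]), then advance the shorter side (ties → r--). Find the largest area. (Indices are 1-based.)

max area = 95

l=1 r=6: min(19,19)*5=95 best=95 *, r--
l=1 r=5: min(19,1)*4=4 best=95, r--
l=1 r=4: min(19,11)*3=33 best=95, r--
l=1 r=3: min(19,5)*2=10 best=95, r--
l=1 r=2: min(19,6)*1=6 best=95, r--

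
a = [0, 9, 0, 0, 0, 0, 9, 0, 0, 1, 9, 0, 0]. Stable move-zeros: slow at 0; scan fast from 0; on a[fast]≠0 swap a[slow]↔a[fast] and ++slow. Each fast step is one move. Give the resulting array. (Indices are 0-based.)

[9, 9, 1, 9, 0, 0, 0, 0, 0, 0, 0, 0, 0]

(s=0,f=0) a[fast]=0 → fast++
(s=0,f=1) a[fast]=9≠0 swap→a[0]=9 → slow++,fast++
(s=1,f=2) a[fast]=0 → fast++
(s=1,f=3) a[fast]=0 → fast++
(s=1,f=4) a[fast]=0 → fast++
(s=1,f=5) a[fast]=0 → fast++
(s=1,f=6) a[fast]=9≠0 swap→a[1]=9 → slow++,fast++
(s=2,f=7) a[fast]=0 → fast++
(s=2,f=8) a[fast]=0 → fast++
(s=2,f=9) a[fast]=1≠0 swap→a[2]=1 → slow++,fast++
(s=3,f=10) a[fast]=9≠0 swap→a[3]=9 → slow++,fast++
(s=4,f=11) a[fast]=0 → fast++
(s=4,f=12) a[fast]=0 → fast++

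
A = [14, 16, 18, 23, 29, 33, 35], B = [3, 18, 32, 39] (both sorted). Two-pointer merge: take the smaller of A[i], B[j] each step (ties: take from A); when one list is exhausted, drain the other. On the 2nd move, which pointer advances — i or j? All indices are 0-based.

i

[i=0,j=0] A[i]=14>B[j]=3 take 3 → j++
[i=0,j=1] A[i]=14<=B[j]=18 take 14 → i++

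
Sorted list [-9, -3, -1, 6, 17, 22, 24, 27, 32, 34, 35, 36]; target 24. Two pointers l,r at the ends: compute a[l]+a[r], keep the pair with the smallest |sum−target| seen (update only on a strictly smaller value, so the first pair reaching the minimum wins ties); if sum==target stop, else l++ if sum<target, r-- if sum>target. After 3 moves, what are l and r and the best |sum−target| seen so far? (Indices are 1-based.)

l=1, r=9, best |Δ|=1

l=1 r=12: -9+36=27 d=3 *, r--
l=1 r=11: -9+35=26 d=2 *, r--
l=1 r=10: -9+34=25 d=1 *, r--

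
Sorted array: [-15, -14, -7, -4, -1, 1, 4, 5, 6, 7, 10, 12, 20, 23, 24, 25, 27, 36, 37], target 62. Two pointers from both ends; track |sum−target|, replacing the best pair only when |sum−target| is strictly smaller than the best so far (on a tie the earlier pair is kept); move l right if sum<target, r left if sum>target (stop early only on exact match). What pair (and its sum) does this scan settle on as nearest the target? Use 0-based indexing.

pair (25, 37) with sum 62 (|Δ|=0)

[0,18] -15+37=22 d=40 * → l++
[1,18] -14+37=23 d=39 * → l++
[2,18] -7+37=30 d=32 * → l++
[3,18] -4+37=33 d=29 * → l++
[4,18] -1+37=36 d=26 * → l++
[5,18] 1+37=38 d=24 * → l++
[6,18] 4+37=41 d=21 * → l++
[7,18] 5+37=42 d=20 * → l++
[8,18] 6+37=43 d=19 * → l++
[9,18] 7+37=44 d=18 * → l++
[10,18] 10+37=47 d=15 * → l++
[11,18] 12+37=49 d=13 * → l++
[12,18] 20+37=57 d=5 * → l++
[13,18] 23+37=60 d=2 * → l++
[14,18] 24+37=61 d=1 * → l++
[15,18] 25+37=62 d=0 * → stop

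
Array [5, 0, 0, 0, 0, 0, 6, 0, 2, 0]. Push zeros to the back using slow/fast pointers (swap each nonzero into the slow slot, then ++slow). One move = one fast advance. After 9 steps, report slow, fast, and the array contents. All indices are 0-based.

slow=0 fast=0: a[fast]=5≠0 swap→a[0]=5, slow++,fast++
slow=1 fast=1: a[fast]=0, fast++
slow=1 fast=2: a[fast]=0, fast++
slow=1 fast=3: a[fast]=0, fast++
slow=1 fast=4: a[fast]=0, fast++
slow=1 fast=5: a[fast]=0, fast++
slow=1 fast=6: a[fast]=6≠0 swap→a[1]=6, slow++,fast++
slow=2 fast=7: a[fast]=0, fast++
slow=2 fast=8: a[fast]=2≠0 swap→a[2]=2, slow++,fast++

slow=3, fast=9, a=[5, 6, 2, 0, 0, 0, 0, 0, 0, 0]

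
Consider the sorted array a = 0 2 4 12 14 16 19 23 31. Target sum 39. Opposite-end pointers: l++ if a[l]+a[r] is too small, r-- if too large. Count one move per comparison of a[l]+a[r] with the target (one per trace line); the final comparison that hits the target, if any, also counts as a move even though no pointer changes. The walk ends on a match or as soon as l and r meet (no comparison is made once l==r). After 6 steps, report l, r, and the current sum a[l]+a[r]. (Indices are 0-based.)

l=0 r=8: 0+31=31 <39, l++
l=1 r=8: 2+31=33 <39, l++
l=2 r=8: 4+31=35 <39, l++
l=3 r=8: 12+31=43 >39, r--
l=3 r=7: 12+23=35 <39, l++
l=4 r=7: 14+23=37 <39, l++

l=5, r=7, sum=39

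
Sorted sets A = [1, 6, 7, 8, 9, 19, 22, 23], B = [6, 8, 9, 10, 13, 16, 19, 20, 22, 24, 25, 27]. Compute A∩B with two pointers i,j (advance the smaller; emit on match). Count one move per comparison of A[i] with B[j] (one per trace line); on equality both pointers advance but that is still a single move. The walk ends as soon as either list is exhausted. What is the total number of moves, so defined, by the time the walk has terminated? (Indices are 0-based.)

12 moves

[i=0,j=0] 1<6 → i++
[i=1,j=0] 6==6 emit → i++,j++
[i=2,j=1] 7<8 → i++
[i=3,j=1] 8==8 emit → i++,j++
[i=4,j=2] 9==9 emit → i++,j++
[i=5,j=3] 19>10 → j++
[i=5,j=4] 19>13 → j++
[i=5,j=5] 19>16 → j++
[i=5,j=6] 19==19 emit → i++,j++
[i=6,j=7] 22>20 → j++
[i=6,j=8] 22==22 emit → i++,j++
[i=7,j=9] 23<24 → i++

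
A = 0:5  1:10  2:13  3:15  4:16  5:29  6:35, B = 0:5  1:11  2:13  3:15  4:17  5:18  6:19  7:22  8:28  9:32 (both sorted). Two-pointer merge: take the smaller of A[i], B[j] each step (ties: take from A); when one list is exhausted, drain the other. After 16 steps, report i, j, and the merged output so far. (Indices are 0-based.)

i=0 j=0: A[i]=5<=B[j]=5 take 5, i++
i=1 j=0: A[i]=10>B[j]=5 take 5, j++
i=1 j=1: A[i]=10<=B[j]=11 take 10, i++
i=2 j=1: A[i]=13>B[j]=11 take 11, j++
i=2 j=2: A[i]=13<=B[j]=13 take 13, i++
i=3 j=2: A[i]=15>B[j]=13 take 13, j++
i=3 j=3: A[i]=15<=B[j]=15 take 15, i++
i=4 j=3: A[i]=16>B[j]=15 take 15, j++
i=4 j=4: A[i]=16<=B[j]=17 take 16, i++
i=5 j=4: A[i]=29>B[j]=17 take 17, j++
i=5 j=5: A[i]=29>B[j]=18 take 18, j++
i=5 j=6: A[i]=29>B[j]=19 take 19, j++
i=5 j=7: A[i]=29>B[j]=22 take 22, j++
i=5 j=8: A[i]=29>B[j]=28 take 28, j++
i=5 j=9: A[i]=29<=B[j]=32 take 29, i++
i=6 j=9: A[i]=35>B[j]=32 take 32, j++

i=6, j=10, merged so far=[5, 5, 10, 11, 13, 13, 15, 15, 16, 17, 18, 19, 22, 28, 29, 32]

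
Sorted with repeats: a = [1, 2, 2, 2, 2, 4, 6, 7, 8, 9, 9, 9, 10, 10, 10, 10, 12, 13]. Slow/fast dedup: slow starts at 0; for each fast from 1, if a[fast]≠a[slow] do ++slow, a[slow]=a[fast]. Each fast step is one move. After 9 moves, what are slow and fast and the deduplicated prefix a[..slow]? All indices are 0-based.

slow=6, fast=10, prefix=[1, 2, 4, 6, 7, 8, 9]

(s=0,f=1) a[fast]=2≠a[slow]=1 write a[1]=2 → slow++,fast++
(s=1,f=2) a[fast]=2=a[slow] dup → fast++
(s=1,f=3) a[fast]=2=a[slow] dup → fast++
(s=1,f=4) a[fast]=2=a[slow] dup → fast++
(s=1,f=5) a[fast]=4≠a[slow]=2 write a[2]=4 → slow++,fast++
(s=2,f=6) a[fast]=6≠a[slow]=4 write a[3]=6 → slow++,fast++
(s=3,f=7) a[fast]=7≠a[slow]=6 write a[4]=7 → slow++,fast++
(s=4,f=8) a[fast]=8≠a[slow]=7 write a[5]=8 → slow++,fast++
(s=5,f=9) a[fast]=9≠a[slow]=8 write a[6]=9 → slow++,fast++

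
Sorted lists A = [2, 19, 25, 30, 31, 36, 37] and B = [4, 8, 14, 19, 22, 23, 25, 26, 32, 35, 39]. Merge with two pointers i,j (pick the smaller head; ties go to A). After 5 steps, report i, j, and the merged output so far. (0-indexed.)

i=0 j=0: A[i]=2<=B[j]=4 take 2, i++
i=1 j=0: A[i]=19>B[j]=4 take 4, j++
i=1 j=1: A[i]=19>B[j]=8 take 8, j++
i=1 j=2: A[i]=19>B[j]=14 take 14, j++
i=1 j=3: A[i]=19<=B[j]=19 take 19, i++

i=2, j=3, merged so far=[2, 4, 8, 14, 19]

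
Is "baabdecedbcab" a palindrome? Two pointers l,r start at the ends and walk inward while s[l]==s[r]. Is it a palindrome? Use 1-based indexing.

not a palindrome (mismatch at 3,11)

[1,13] 'b'=='b' → l++,r--
[2,12] 'a'=='a' → l++,r--
[3,11] 'a'!='c' → stop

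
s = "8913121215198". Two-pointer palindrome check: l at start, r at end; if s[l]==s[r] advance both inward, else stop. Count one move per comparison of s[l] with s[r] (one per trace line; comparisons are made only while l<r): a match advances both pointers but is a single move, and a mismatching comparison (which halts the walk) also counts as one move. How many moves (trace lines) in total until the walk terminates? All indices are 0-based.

[0,12] '8'=='8' → l++,r--
[1,11] '9'=='9' → l++,r--
[2,10] '1'=='1' → l++,r--
[3,9] '3'!='5' → stop

4 moves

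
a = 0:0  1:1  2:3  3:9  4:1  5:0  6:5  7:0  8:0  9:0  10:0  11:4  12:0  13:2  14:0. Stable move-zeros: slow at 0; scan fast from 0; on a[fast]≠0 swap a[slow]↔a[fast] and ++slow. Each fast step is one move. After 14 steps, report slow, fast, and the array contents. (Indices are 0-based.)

slow=7, fast=14, a=[1, 3, 9, 1, 5, 4, 2, 0, 0, 0, 0, 0, 0, 0, 0]

slow=0 fast=0: a[fast]=0, fast++
slow=0 fast=1: a[fast]=1≠0 swap→a[0]=1, slow++,fast++
slow=1 fast=2: a[fast]=3≠0 swap→a[1]=3, slow++,fast++
slow=2 fast=3: a[fast]=9≠0 swap→a[2]=9, slow++,fast++
slow=3 fast=4: a[fast]=1≠0 swap→a[3]=1, slow++,fast++
slow=4 fast=5: a[fast]=0, fast++
slow=4 fast=6: a[fast]=5≠0 swap→a[4]=5, slow++,fast++
slow=5 fast=7: a[fast]=0, fast++
slow=5 fast=8: a[fast]=0, fast++
slow=5 fast=9: a[fast]=0, fast++
slow=5 fast=10: a[fast]=0, fast++
slow=5 fast=11: a[fast]=4≠0 swap→a[5]=4, slow++,fast++
slow=6 fast=12: a[fast]=0, fast++
slow=6 fast=13: a[fast]=2≠0 swap→a[6]=2, slow++,fast++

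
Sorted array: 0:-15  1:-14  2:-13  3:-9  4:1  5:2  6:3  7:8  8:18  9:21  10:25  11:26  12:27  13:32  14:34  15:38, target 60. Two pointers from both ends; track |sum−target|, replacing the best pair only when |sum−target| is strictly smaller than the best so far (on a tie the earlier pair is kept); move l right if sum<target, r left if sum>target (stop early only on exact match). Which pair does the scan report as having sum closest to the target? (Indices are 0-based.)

[0,15] -15+38=23 d=37 * → l++
[1,15] -14+38=24 d=36 * → l++
[2,15] -13+38=25 d=35 * → l++
[3,15] -9+38=29 d=31 * → l++
[4,15] 1+38=39 d=21 * → l++
[5,15] 2+38=40 d=20 * → l++
[6,15] 3+38=41 d=19 * → l++
[7,15] 8+38=46 d=14 * → l++
[8,15] 18+38=56 d=4 * → l++
[9,15] 21+38=59 d=1 * → l++
[10,15] 25+38=63 d=3 → r--
[10,14] 25+34=59 d=1 → l++
[11,14] 26+34=60 d=0 * → stop

pair (26, 34) with sum 60 (|Δ|=0)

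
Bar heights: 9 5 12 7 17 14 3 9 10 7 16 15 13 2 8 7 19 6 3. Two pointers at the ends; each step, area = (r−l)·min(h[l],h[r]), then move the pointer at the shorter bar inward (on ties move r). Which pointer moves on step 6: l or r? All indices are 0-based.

l

l=0 r=18: min(9,3)*18=54 best=54 *, r--
l=0 r=17: min(9,6)*17=102 best=102 *, r--
l=0 r=16: min(9,19)*16=144 best=144 *, l++
l=1 r=16: min(5,19)*15=75 best=144, l++
l=2 r=16: min(12,19)*14=168 best=168 *, l++
l=3 r=16: min(7,19)*13=91 best=168, l++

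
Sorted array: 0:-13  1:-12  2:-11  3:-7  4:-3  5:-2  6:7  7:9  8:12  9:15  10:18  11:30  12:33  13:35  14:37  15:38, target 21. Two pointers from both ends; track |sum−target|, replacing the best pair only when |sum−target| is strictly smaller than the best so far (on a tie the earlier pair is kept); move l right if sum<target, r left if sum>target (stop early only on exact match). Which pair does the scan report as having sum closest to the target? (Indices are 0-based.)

pair (-12, 33) with sum 21 (|Δ|=0)

[0,15] -13+38=25 d=4 * → r--
[0,14] -13+37=24 d=3 * → r--
[0,13] -13+35=22 d=1 * → r--
[0,12] -13+33=20 d=1 → l++
[1,12] -12+33=21 d=0 * → stop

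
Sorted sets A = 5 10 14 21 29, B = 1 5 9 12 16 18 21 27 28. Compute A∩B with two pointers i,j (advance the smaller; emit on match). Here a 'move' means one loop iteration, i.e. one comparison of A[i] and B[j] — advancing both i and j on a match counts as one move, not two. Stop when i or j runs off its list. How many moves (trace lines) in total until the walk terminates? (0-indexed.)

11 moves

i=0 j=0: 5>1, j++
i=0 j=1: 5==5 emit, i++,j++
i=1 j=2: 10>9, j++
i=1 j=3: 10<12, i++
i=2 j=3: 14>12, j++
i=2 j=4: 14<16, i++
i=3 j=4: 21>16, j++
i=3 j=5: 21>18, j++
i=3 j=6: 21==21 emit, i++,j++
i=4 j=7: 29>27, j++
i=4 j=8: 29>28, j++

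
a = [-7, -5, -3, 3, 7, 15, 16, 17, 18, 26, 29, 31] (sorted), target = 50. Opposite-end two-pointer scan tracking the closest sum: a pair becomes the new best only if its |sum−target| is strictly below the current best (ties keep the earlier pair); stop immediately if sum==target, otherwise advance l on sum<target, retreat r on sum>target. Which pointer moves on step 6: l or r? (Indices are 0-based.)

l=0 r=11: -7+31=24 d=26 *, l++
l=1 r=11: -5+31=26 d=24 *, l++
l=2 r=11: -3+31=28 d=22 *, l++
l=3 r=11: 3+31=34 d=16 *, l++
l=4 r=11: 7+31=38 d=12 *, l++
l=5 r=11: 15+31=46 d=4 *, l++

l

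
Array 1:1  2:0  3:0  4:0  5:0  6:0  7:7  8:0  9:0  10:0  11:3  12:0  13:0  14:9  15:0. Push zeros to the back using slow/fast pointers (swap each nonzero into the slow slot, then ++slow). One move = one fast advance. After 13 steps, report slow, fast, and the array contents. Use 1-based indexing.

slow=1 fast=1: a[fast]=1≠0 swap→a[1]=1, slow++,fast++
slow=2 fast=2: a[fast]=0, fast++
slow=2 fast=3: a[fast]=0, fast++
slow=2 fast=4: a[fast]=0, fast++
slow=2 fast=5: a[fast]=0, fast++
slow=2 fast=6: a[fast]=0, fast++
slow=2 fast=7: a[fast]=7≠0 swap→a[2]=7, slow++,fast++
slow=3 fast=8: a[fast]=0, fast++
slow=3 fast=9: a[fast]=0, fast++
slow=3 fast=10: a[fast]=0, fast++
slow=3 fast=11: a[fast]=3≠0 swap→a[3]=3, slow++,fast++
slow=4 fast=12: a[fast]=0, fast++
slow=4 fast=13: a[fast]=0, fast++

slow=4, fast=14, a=[1, 7, 3, 0, 0, 0, 0, 0, 0, 0, 0, 0, 0, 9, 0]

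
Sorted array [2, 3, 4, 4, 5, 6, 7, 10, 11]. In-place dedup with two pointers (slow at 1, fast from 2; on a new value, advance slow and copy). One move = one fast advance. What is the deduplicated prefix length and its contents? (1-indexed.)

length 8; prefix = [2, 3, 4, 5, 6, 7, 10, 11]

(s=1,f=2) a[fast]=3≠a[slow]=2 write a[2]=3 → slow++,fast++
(s=2,f=3) a[fast]=4≠a[slow]=3 write a[3]=4 → slow++,fast++
(s=3,f=4) a[fast]=4=a[slow] dup → fast++
(s=3,f=5) a[fast]=5≠a[slow]=4 write a[4]=5 → slow++,fast++
(s=4,f=6) a[fast]=6≠a[slow]=5 write a[5]=6 → slow++,fast++
(s=5,f=7) a[fast]=7≠a[slow]=6 write a[6]=7 → slow++,fast++
(s=6,f=8) a[fast]=10≠a[slow]=7 write a[7]=10 → slow++,fast++
(s=7,f=9) a[fast]=11≠a[slow]=10 write a[8]=11 → slow++,fast++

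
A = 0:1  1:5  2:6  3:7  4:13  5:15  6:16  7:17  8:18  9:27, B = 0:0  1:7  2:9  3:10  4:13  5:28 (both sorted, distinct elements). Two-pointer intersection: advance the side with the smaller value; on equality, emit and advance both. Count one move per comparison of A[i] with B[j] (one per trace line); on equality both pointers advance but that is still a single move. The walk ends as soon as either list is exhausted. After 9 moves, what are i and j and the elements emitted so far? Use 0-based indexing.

i=6, j=5, emitted=[7, 13]

i=0 j=0: 1>0, j++
i=0 j=1: 1<7, i++
i=1 j=1: 5<7, i++
i=2 j=1: 6<7, i++
i=3 j=1: 7==7 emit, i++,j++
i=4 j=2: 13>9, j++
i=4 j=3: 13>10, j++
i=4 j=4: 13==13 emit, i++,j++
i=5 j=5: 15<28, i++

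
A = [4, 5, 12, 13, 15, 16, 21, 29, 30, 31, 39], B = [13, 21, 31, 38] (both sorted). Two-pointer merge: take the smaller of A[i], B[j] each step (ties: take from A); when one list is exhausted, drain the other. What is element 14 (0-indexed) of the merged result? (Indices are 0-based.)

[i=0,j=0] A[i]=4<=B[j]=13 take 4 → i++
[i=1,j=0] A[i]=5<=B[j]=13 take 5 → i++
[i=2,j=0] A[i]=12<=B[j]=13 take 12 → i++
[i=3,j=0] A[i]=13<=B[j]=13 take 13 → i++
[i=4,j=0] A[i]=15>B[j]=13 take 13 → j++
[i=4,j=1] A[i]=15<=B[j]=21 take 15 → i++
[i=5,j=1] A[i]=16<=B[j]=21 take 16 → i++
[i=6,j=1] A[i]=21<=B[j]=21 take 21 → i++
[i=7,j=1] A[i]=29>B[j]=21 take 21 → j++
[i=7,j=2] A[i]=29<=B[j]=31 take 29 → i++
[i=8,j=2] A[i]=30<=B[j]=31 take 30 → i++
[i=9,j=2] A[i]=31<=B[j]=31 take 31 → i++
[i=10,j=2] A[i]=39>B[j]=31 take 31 → j++
[i=10,j=3] A[i]=39>B[j]=38 take 38 → j++
[i=10,j=4] B done, take A[i]=39 → i++

merged[14] = 39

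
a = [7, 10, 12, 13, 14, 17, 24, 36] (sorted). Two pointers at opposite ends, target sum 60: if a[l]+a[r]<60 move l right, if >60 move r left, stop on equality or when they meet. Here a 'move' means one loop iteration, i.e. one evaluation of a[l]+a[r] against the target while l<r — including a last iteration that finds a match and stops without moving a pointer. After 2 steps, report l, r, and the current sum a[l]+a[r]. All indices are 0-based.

l=0 r=7: 7+36=43 <60, l++
l=1 r=7: 10+36=46 <60, l++

l=2, r=7, sum=48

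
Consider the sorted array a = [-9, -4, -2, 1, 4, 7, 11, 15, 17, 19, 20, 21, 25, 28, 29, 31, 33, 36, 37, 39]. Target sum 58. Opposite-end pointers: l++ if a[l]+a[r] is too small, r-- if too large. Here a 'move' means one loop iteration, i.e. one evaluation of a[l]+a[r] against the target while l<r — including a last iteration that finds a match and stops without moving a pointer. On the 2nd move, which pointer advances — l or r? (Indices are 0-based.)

[0,19] -9+39=30 <58 → l++
[1,19] -4+39=35 <58 → l++

l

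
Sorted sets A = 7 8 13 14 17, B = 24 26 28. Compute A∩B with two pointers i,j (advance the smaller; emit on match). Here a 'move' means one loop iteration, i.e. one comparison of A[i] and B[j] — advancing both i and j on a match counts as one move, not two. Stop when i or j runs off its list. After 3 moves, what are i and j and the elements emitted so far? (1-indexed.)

[i=1,j=1] 7<24 → i++
[i=2,j=1] 8<24 → i++
[i=3,j=1] 13<24 → i++

i=4, j=1, emitted=[]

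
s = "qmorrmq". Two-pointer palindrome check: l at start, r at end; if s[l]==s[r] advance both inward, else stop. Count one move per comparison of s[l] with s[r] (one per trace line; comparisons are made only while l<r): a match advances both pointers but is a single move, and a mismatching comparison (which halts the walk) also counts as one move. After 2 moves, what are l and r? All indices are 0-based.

l=2, r=4

l=0 r=6: 'q'=='q', l++,r--
l=1 r=5: 'm'=='m', l++,r--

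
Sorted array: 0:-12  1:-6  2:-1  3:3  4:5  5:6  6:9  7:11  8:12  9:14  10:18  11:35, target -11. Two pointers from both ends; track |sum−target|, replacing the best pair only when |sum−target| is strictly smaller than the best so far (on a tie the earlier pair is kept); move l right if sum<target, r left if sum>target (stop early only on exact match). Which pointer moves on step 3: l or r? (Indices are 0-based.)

l=0 r=11: -12+35=23 d=34 *, r--
l=0 r=10: -12+18=6 d=17 *, r--
l=0 r=9: -12+14=2 d=13 *, r--

r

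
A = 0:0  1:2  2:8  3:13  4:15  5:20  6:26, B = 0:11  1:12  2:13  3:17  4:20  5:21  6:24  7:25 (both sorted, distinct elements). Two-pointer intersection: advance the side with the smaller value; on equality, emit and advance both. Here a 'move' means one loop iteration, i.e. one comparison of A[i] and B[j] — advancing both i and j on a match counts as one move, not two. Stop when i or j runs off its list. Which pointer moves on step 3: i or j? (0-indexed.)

[i=0,j=0] 0<11 → i++
[i=1,j=0] 2<11 → i++
[i=2,j=0] 8<11 → i++

i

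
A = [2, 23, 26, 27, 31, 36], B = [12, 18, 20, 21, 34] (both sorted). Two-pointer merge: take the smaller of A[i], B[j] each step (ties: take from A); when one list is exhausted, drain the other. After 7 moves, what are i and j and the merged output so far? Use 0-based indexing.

[i=0,j=0] A[i]=2<=B[j]=12 take 2 → i++
[i=1,j=0] A[i]=23>B[j]=12 take 12 → j++
[i=1,j=1] A[i]=23>B[j]=18 take 18 → j++
[i=1,j=2] A[i]=23>B[j]=20 take 20 → j++
[i=1,j=3] A[i]=23>B[j]=21 take 21 → j++
[i=1,j=4] A[i]=23<=B[j]=34 take 23 → i++
[i=2,j=4] A[i]=26<=B[j]=34 take 26 → i++

i=3, j=4, merged so far=[2, 12, 18, 20, 21, 23, 26]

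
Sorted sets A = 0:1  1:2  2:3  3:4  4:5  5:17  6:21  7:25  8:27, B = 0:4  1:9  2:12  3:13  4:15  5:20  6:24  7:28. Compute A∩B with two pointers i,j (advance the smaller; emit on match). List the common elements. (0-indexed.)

intersection = [4]

[i=0,j=0] 1<4 → i++
[i=1,j=0] 2<4 → i++
[i=2,j=0] 3<4 → i++
[i=3,j=0] 4==4 emit → i++,j++
[i=4,j=1] 5<9 → i++
[i=5,j=1] 17>9 → j++
[i=5,j=2] 17>12 → j++
[i=5,j=3] 17>13 → j++
[i=5,j=4] 17>15 → j++
[i=5,j=5] 17<20 → i++
[i=6,j=5] 21>20 → j++
[i=6,j=6] 21<24 → i++
[i=7,j=6] 25>24 → j++
[i=7,j=7] 25<28 → i++
[i=8,j=7] 27<28 → i++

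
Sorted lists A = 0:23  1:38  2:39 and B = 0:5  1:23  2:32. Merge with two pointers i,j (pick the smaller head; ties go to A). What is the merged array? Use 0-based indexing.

[5, 23, 23, 32, 38, 39]

i=0 j=0: A[i]=23>B[j]=5 take 5, j++
i=0 j=1: A[i]=23<=B[j]=23 take 23, i++
i=1 j=1: A[i]=38>B[j]=23 take 23, j++
i=1 j=2: A[i]=38>B[j]=32 take 32, j++
i=1 j=3: B done, take A[i]=38, i++
i=2 j=3: B done, take A[i]=39, i++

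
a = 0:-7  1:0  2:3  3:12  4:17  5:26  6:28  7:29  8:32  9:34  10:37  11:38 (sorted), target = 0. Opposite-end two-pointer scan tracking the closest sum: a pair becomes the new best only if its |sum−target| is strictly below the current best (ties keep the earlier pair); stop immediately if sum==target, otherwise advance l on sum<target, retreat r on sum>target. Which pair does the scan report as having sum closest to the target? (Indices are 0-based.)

pair (0, 3) with sum 3 (|Δ|=3)

l=0 r=11: -7+38=31 d=31 *, r--
l=0 r=10: -7+37=30 d=30 *, r--
l=0 r=9: -7+34=27 d=27 *, r--
l=0 r=8: -7+32=25 d=25 *, r--
l=0 r=7: -7+29=22 d=22 *, r--
l=0 r=6: -7+28=21 d=21 *, r--
l=0 r=5: -7+26=19 d=19 *, r--
l=0 r=4: -7+17=10 d=10 *, r--
l=0 r=3: -7+12=5 d=5 *, r--
l=0 r=2: -7+3=-4 d=4 *, l++
l=1 r=2: 0+3=3 d=3 *, r--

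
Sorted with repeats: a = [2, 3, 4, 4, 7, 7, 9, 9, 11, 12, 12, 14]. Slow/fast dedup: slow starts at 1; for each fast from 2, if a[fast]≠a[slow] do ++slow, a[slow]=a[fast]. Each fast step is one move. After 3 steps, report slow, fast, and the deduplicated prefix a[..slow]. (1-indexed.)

slow=3, fast=5, prefix=[2, 3, 4]

(s=1,f=2) a[fast]=3≠a[slow]=2 write a[2]=3 → slow++,fast++
(s=2,f=3) a[fast]=4≠a[slow]=3 write a[3]=4 → slow++,fast++
(s=3,f=4) a[fast]=4=a[slow] dup → fast++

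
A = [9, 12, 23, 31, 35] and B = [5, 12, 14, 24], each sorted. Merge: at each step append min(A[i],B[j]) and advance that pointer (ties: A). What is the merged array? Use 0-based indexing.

[5, 9, 12, 12, 14, 23, 24, 31, 35]

i=0 j=0: A[i]=9>B[j]=5 take 5, j++
i=0 j=1: A[i]=9<=B[j]=12 take 9, i++
i=1 j=1: A[i]=12<=B[j]=12 take 12, i++
i=2 j=1: A[i]=23>B[j]=12 take 12, j++
i=2 j=2: A[i]=23>B[j]=14 take 14, j++
i=2 j=3: A[i]=23<=B[j]=24 take 23, i++
i=3 j=3: A[i]=31>B[j]=24 take 24, j++
i=3 j=4: B done, take A[i]=31, i++
i=4 j=4: B done, take A[i]=35, i++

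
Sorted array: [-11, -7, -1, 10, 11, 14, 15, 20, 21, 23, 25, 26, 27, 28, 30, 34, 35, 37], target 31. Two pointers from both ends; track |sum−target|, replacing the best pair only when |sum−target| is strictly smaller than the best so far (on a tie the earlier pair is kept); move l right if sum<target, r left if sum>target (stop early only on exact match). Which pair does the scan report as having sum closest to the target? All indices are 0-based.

pair (10, 21) with sum 31 (|Δ|=0)

[0,17] -11+37=26 d=5 * → l++
[1,17] -7+37=30 d=1 * → l++
[2,17] -1+37=36 d=5 → r--
[2,16] -1+35=34 d=3 → r--
[2,15] -1+34=33 d=2 → r--
[2,14] -1+30=29 d=2 → l++
[3,14] 10+30=40 d=9 → r--
[3,13] 10+28=38 d=7 → r--
[3,12] 10+27=37 d=6 → r--
[3,11] 10+26=36 d=5 → r--
[3,10] 10+25=35 d=4 → r--
[3,9] 10+23=33 d=2 → r--
[3,8] 10+21=31 d=0 * → stop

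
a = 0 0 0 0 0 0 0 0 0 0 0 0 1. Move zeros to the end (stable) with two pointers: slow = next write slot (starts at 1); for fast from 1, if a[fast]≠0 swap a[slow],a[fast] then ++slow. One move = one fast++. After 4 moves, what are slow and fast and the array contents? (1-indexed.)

slow=1, fast=5, a=[0, 0, 0, 0, 0, 0, 0, 0, 0, 0, 0, 0, 1]

(s=1,f=1) a[fast]=0 → fast++
(s=1,f=2) a[fast]=0 → fast++
(s=1,f=3) a[fast]=0 → fast++
(s=1,f=4) a[fast]=0 → fast++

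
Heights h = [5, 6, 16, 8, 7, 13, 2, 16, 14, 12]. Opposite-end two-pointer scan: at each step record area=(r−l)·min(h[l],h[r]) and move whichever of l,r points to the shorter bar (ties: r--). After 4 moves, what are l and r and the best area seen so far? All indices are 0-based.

l=2, r=7, best area=84

l=0 r=9: min(5,12)*9=45 best=45 *, l++
l=1 r=9: min(6,12)*8=48 best=48 *, l++
l=2 r=9: min(16,12)*7=84 best=84 *, r--
l=2 r=8: min(16,14)*6=84 best=84, r--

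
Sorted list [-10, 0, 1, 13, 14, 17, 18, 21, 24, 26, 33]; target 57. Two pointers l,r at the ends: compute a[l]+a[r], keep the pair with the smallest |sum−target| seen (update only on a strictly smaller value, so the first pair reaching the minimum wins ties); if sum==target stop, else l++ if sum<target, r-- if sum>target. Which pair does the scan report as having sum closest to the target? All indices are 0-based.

[0,10] -10+33=23 d=34 * → l++
[1,10] 0+33=33 d=24 * → l++
[2,10] 1+33=34 d=23 * → l++
[3,10] 13+33=46 d=11 * → l++
[4,10] 14+33=47 d=10 * → l++
[5,10] 17+33=50 d=7 * → l++
[6,10] 18+33=51 d=6 * → l++
[7,10] 21+33=54 d=3 * → l++
[8,10] 24+33=57 d=0 * → stop

pair (24, 33) with sum 57 (|Δ|=0)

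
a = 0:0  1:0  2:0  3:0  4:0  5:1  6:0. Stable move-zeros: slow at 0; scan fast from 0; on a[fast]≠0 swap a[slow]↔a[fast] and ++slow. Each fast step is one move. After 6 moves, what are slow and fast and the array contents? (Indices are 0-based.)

slow=1, fast=6, a=[1, 0, 0, 0, 0, 0, 0]

(s=0,f=0) a[fast]=0 → fast++
(s=0,f=1) a[fast]=0 → fast++
(s=0,f=2) a[fast]=0 → fast++
(s=0,f=3) a[fast]=0 → fast++
(s=0,f=4) a[fast]=0 → fast++
(s=0,f=5) a[fast]=1≠0 swap→a[0]=1 → slow++,fast++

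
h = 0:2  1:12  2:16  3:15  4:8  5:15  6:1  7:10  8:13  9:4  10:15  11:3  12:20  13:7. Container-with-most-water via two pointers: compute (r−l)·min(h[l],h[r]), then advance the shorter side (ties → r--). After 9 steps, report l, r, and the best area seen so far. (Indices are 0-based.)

l=0 r=13: min(2,7)*13=26 best=26 *, l++
l=1 r=13: min(12,7)*12=84 best=84 *, r--
l=1 r=12: min(12,20)*11=132 best=132 *, l++
l=2 r=12: min(16,20)*10=160 best=160 *, l++
l=3 r=12: min(15,20)*9=135 best=160, l++
l=4 r=12: min(8,20)*8=64 best=160, l++
l=5 r=12: min(15,20)*7=105 best=160, l++
l=6 r=12: min(1,20)*6=6 best=160, l++
l=7 r=12: min(10,20)*5=50 best=160, l++

l=8, r=12, best area=160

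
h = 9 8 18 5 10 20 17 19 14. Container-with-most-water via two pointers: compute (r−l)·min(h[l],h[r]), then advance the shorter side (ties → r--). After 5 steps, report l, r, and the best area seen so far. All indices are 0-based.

l=4, r=7, best area=90

[0,8] min(9,14)*8=72 best=72 * → l++
[1,8] min(8,14)*7=56 best=72 → l++
[2,8] min(18,14)*6=84 best=84 * → r--
[2,7] min(18,19)*5=90 best=90 * → l++
[3,7] min(5,19)*4=20 best=90 → l++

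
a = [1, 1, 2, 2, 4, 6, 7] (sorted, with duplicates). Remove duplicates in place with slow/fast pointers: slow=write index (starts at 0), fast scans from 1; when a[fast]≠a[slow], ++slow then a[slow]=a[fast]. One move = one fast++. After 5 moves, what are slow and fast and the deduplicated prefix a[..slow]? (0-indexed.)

slow=0 fast=1: a[fast]=1=a[slow] dup, fast++
slow=0 fast=2: a[fast]=2≠a[slow]=1 write a[1]=2, slow++,fast++
slow=1 fast=3: a[fast]=2=a[slow] dup, fast++
slow=1 fast=4: a[fast]=4≠a[slow]=2 write a[2]=4, slow++,fast++
slow=2 fast=5: a[fast]=6≠a[slow]=4 write a[3]=6, slow++,fast++

slow=3, fast=6, prefix=[1, 2, 4, 6]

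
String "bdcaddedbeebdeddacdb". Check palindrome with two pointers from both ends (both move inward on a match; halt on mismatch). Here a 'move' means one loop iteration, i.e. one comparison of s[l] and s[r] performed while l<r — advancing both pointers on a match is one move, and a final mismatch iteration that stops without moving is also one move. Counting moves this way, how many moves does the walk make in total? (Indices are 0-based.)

[0,19] 'b'=='b' → l++,r--
[1,18] 'd'=='d' → l++,r--
[2,17] 'c'=='c' → l++,r--
[3,16] 'a'=='a' → l++,r--
[4,15] 'd'=='d' → l++,r--
[5,14] 'd'=='d' → l++,r--
[6,13] 'e'=='e' → l++,r--
[7,12] 'd'=='d' → l++,r--
[8,11] 'b'=='b' → l++,r--
[9,10] 'e'=='e' → l++,r--

10 moves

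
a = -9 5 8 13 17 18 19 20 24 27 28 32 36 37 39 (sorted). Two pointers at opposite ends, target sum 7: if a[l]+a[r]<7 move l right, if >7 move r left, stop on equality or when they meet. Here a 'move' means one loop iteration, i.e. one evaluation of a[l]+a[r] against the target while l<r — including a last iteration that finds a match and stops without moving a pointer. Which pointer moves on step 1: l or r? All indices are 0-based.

r

l=0 r=14: -9+39=30 >7, r--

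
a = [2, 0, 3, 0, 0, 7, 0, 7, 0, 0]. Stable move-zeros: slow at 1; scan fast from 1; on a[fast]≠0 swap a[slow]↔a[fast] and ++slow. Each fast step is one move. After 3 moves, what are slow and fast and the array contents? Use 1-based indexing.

(s=1,f=1) a[fast]=2≠0 swap→a[1]=2 → slow++,fast++
(s=2,f=2) a[fast]=0 → fast++
(s=2,f=3) a[fast]=3≠0 swap→a[2]=3 → slow++,fast++

slow=3, fast=4, a=[2, 3, 0, 0, 0, 7, 0, 7, 0, 0]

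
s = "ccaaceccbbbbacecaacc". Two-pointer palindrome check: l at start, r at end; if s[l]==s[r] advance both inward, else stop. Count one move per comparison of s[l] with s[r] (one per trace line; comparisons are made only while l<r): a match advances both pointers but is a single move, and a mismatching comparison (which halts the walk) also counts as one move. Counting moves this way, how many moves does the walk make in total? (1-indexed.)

8 moves

[1,20] 'c'=='c' → l++,r--
[2,19] 'c'=='c' → l++,r--
[3,18] 'a'=='a' → l++,r--
[4,17] 'a'=='a' → l++,r--
[5,16] 'c'=='c' → l++,r--
[6,15] 'e'=='e' → l++,r--
[7,14] 'c'=='c' → l++,r--
[8,13] 'c'!='a' → stop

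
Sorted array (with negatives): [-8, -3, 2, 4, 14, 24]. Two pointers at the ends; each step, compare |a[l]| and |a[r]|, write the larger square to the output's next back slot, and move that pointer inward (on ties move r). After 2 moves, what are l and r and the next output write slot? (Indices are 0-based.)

[0,5] |-8|<=|24| out[5]=576 → r--
[0,4] |-8|<=|14| out[4]=196 → r--

l=0, r=3, next write slot=3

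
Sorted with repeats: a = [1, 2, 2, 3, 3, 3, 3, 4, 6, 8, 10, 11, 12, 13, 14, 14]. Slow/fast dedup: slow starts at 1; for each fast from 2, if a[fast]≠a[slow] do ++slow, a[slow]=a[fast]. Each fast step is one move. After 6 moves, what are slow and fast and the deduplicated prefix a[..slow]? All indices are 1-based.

(s=1,f=2) a[fast]=2≠a[slow]=1 write a[2]=2 → slow++,fast++
(s=2,f=3) a[fast]=2=a[slow] dup → fast++
(s=2,f=4) a[fast]=3≠a[slow]=2 write a[3]=3 → slow++,fast++
(s=3,f=5) a[fast]=3=a[slow] dup → fast++
(s=3,f=6) a[fast]=3=a[slow] dup → fast++
(s=3,f=7) a[fast]=3=a[slow] dup → fast++

slow=3, fast=8, prefix=[1, 2, 3]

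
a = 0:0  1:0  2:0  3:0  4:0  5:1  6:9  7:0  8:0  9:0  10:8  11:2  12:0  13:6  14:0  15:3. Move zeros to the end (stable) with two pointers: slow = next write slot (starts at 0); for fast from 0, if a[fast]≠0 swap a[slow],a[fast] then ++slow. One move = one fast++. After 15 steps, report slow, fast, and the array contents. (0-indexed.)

slow=5, fast=15, a=[1, 9, 8, 2, 6, 0, 0, 0, 0, 0, 0, 0, 0, 0, 0, 3]

slow=0 fast=0: a[fast]=0, fast++
slow=0 fast=1: a[fast]=0, fast++
slow=0 fast=2: a[fast]=0, fast++
slow=0 fast=3: a[fast]=0, fast++
slow=0 fast=4: a[fast]=0, fast++
slow=0 fast=5: a[fast]=1≠0 swap→a[0]=1, slow++,fast++
slow=1 fast=6: a[fast]=9≠0 swap→a[1]=9, slow++,fast++
slow=2 fast=7: a[fast]=0, fast++
slow=2 fast=8: a[fast]=0, fast++
slow=2 fast=9: a[fast]=0, fast++
slow=2 fast=10: a[fast]=8≠0 swap→a[2]=8, slow++,fast++
slow=3 fast=11: a[fast]=2≠0 swap→a[3]=2, slow++,fast++
slow=4 fast=12: a[fast]=0, fast++
slow=4 fast=13: a[fast]=6≠0 swap→a[4]=6, slow++,fast++
slow=5 fast=14: a[fast]=0, fast++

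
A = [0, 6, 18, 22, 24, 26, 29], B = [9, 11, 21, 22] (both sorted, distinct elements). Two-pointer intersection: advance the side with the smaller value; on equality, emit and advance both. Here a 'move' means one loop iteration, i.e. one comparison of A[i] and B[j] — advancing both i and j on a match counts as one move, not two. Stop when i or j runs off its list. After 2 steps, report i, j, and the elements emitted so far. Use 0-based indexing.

i=2, j=0, emitted=[]

i=0 j=0: 0<9, i++
i=1 j=0: 6<9, i++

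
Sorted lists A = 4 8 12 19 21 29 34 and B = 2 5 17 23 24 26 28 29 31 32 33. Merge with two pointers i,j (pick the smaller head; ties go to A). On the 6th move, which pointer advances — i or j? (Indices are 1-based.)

i=1 j=1: A[i]=4>B[j]=2 take 2, j++
i=1 j=2: A[i]=4<=B[j]=5 take 4, i++
i=2 j=2: A[i]=8>B[j]=5 take 5, j++
i=2 j=3: A[i]=8<=B[j]=17 take 8, i++
i=3 j=3: A[i]=12<=B[j]=17 take 12, i++
i=4 j=3: A[i]=19>B[j]=17 take 17, j++

j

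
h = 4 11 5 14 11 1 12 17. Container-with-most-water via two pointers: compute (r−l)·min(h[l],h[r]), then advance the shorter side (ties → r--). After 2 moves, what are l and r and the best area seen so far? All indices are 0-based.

[0,7] min(4,17)*7=28 best=28 * → l++
[1,7] min(11,17)*6=66 best=66 * → l++

l=2, r=7, best area=66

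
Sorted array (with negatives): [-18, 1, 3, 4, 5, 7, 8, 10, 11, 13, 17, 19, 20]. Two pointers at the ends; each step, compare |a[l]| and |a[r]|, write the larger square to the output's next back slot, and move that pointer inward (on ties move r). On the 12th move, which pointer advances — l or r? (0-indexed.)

r

l=0 r=12: |-18|<=|20| out[12]=400, r--
l=0 r=11: |-18|<=|19| out[11]=361, r--
l=0 r=10: |-18|>|17| out[10]=324, l++
l=1 r=10: |1|<=|17| out[9]=289, r--
l=1 r=9: |1|<=|13| out[8]=169, r--
l=1 r=8: |1|<=|11| out[7]=121, r--
l=1 r=7: |1|<=|10| out[6]=100, r--
l=1 r=6: |1|<=|8| out[5]=64, r--
l=1 r=5: |1|<=|7| out[4]=49, r--
l=1 r=4: |1|<=|5| out[3]=25, r--
l=1 r=3: |1|<=|4| out[2]=16, r--
l=1 r=2: |1|<=|3| out[1]=9, r--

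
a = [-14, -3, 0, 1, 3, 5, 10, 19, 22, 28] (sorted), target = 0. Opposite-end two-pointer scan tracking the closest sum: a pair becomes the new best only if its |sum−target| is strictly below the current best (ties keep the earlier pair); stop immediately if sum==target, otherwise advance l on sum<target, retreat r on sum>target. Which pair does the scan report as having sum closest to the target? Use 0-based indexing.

[0,9] -14+28=14 d=14 * → r--
[0,8] -14+22=8 d=8 * → r--
[0,7] -14+19=5 d=5 * → r--
[0,6] -14+10=-4 d=4 * → l++
[1,6] -3+10=7 d=7 → r--
[1,5] -3+5=2 d=2 * → r--
[1,4] -3+3=0 d=0 * → stop

pair (-3, 3) with sum 0 (|Δ|=0)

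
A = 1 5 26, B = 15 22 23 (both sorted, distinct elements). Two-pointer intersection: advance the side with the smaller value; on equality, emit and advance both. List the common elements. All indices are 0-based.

[i=0,j=0] 1<15 → i++
[i=1,j=0] 5<15 → i++
[i=2,j=0] 26>15 → j++
[i=2,j=1] 26>22 → j++
[i=2,j=2] 26>23 → j++

intersection = []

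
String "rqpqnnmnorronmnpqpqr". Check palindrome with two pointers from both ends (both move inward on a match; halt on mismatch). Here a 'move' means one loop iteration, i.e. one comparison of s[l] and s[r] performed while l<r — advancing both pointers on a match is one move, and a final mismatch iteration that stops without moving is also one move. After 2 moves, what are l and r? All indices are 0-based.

[0,19] 'r'=='r' → l++,r--
[1,18] 'q'=='q' → l++,r--

l=2, r=17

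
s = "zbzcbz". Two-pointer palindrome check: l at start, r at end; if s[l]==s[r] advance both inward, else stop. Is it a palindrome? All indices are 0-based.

not a palindrome (mismatch at 2,3)

l=0 r=5: 'z'=='z', l++,r--
l=1 r=4: 'b'=='b', l++,r--
l=2 r=3: 'z'!='c', stop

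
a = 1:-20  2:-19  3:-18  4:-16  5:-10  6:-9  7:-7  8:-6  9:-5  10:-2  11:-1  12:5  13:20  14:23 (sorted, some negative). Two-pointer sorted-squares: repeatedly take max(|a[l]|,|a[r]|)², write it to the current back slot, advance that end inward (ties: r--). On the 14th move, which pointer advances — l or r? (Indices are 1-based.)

l=1 r=14: |-20|<=|23| out[14]=529, r--
l=1 r=13: |-20|<=|20| out[13]=400, r--
l=1 r=12: |-20|>|5| out[12]=400, l++
l=2 r=12: |-19|>|5| out[11]=361, l++
l=3 r=12: |-18|>|5| out[10]=324, l++
l=4 r=12: |-16|>|5| out[9]=256, l++
l=5 r=12: |-10|>|5| out[8]=100, l++
l=6 r=12: |-9|>|5| out[7]=81, l++
l=7 r=12: |-7|>|5| out[6]=49, l++
l=8 r=12: |-6|>|5| out[5]=36, l++
l=9 r=12: |-5|<=|5| out[4]=25, r--
l=9 r=11: |-5|>|-1| out[3]=25, l++
l=10 r=11: |-2|>|-1| out[2]=4, l++
l=11 r=11: |-1|<=|-1| out[1]=1, r--

r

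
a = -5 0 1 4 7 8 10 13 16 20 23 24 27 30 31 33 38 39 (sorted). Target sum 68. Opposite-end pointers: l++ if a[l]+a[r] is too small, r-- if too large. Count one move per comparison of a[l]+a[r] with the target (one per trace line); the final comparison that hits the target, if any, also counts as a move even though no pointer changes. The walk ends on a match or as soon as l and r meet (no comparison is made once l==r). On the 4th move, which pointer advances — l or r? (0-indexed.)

l

l=0 r=17: -5+39=34 <68, l++
l=1 r=17: 0+39=39 <68, l++
l=2 r=17: 1+39=40 <68, l++
l=3 r=17: 4+39=43 <68, l++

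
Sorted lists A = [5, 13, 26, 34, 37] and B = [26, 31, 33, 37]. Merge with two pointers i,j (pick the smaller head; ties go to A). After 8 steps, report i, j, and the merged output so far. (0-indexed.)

i=5, j=3, merged so far=[5, 13, 26, 26, 31, 33, 34, 37]

[i=0,j=0] A[i]=5<=B[j]=26 take 5 → i++
[i=1,j=0] A[i]=13<=B[j]=26 take 13 → i++
[i=2,j=0] A[i]=26<=B[j]=26 take 26 → i++
[i=3,j=0] A[i]=34>B[j]=26 take 26 → j++
[i=3,j=1] A[i]=34>B[j]=31 take 31 → j++
[i=3,j=2] A[i]=34>B[j]=33 take 33 → j++
[i=3,j=3] A[i]=34<=B[j]=37 take 34 → i++
[i=4,j=3] A[i]=37<=B[j]=37 take 37 → i++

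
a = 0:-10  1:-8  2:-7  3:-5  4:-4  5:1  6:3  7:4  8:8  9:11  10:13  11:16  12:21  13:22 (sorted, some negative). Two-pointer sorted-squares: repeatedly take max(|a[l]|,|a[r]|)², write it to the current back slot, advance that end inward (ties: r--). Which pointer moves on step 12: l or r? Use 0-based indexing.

l

l=0 r=13: |-10|<=|22| out[13]=484, r--
l=0 r=12: |-10|<=|21| out[12]=441, r--
l=0 r=11: |-10|<=|16| out[11]=256, r--
l=0 r=10: |-10|<=|13| out[10]=169, r--
l=0 r=9: |-10|<=|11| out[9]=121, r--
l=0 r=8: |-10|>|8| out[8]=100, l++
l=1 r=8: |-8|<=|8| out[7]=64, r--
l=1 r=7: |-8|>|4| out[6]=64, l++
l=2 r=7: |-7|>|4| out[5]=49, l++
l=3 r=7: |-5|>|4| out[4]=25, l++
l=4 r=7: |-4|<=|4| out[3]=16, r--
l=4 r=6: |-4|>|3| out[2]=16, l++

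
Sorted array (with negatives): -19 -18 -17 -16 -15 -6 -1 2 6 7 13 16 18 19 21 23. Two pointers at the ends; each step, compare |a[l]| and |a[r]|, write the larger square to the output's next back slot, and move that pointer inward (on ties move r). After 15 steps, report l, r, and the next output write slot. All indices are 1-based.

[1,16] |-19|<=|23| out[16]=529 → r--
[1,15] |-19|<=|21| out[15]=441 → r--
[1,14] |-19|<=|19| out[14]=361 → r--
[1,13] |-19|>|18| out[13]=361 → l++
[2,13] |-18|<=|18| out[12]=324 → r--
[2,12] |-18|>|16| out[11]=324 → l++
[3,12] |-17|>|16| out[10]=289 → l++
[4,12] |-16|<=|16| out[9]=256 → r--
[4,11] |-16|>|13| out[8]=256 → l++
[5,11] |-15|>|13| out[7]=225 → l++
[6,11] |-6|<=|13| out[6]=169 → r--
[6,10] |-6|<=|7| out[5]=49 → r--
[6,9] |-6|<=|6| out[4]=36 → r--
[6,8] |-6|>|2| out[3]=36 → l++
[7,8] |-1|<=|2| out[2]=4 → r--

l=7, r=7, next write slot=1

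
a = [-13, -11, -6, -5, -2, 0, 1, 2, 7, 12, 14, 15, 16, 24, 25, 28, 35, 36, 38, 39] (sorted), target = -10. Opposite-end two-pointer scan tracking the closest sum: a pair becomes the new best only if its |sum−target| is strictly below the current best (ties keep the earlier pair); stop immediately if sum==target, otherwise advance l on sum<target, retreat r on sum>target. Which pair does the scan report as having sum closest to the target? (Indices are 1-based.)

pair (-11, 1) with sum -10 (|Δ|=0)

[1,20] -13+39=26 d=36 * → r--
[1,19] -13+38=25 d=35 * → r--
[1,18] -13+36=23 d=33 * → r--
[1,17] -13+35=22 d=32 * → r--
[1,16] -13+28=15 d=25 * → r--
[1,15] -13+25=12 d=22 * → r--
[1,14] -13+24=11 d=21 * → r--
[1,13] -13+16=3 d=13 * → r--
[1,12] -13+15=2 d=12 * → r--
[1,11] -13+14=1 d=11 * → r--
[1,10] -13+12=-1 d=9 * → r--
[1,9] -13+7=-6 d=4 * → r--
[1,8] -13+2=-11 d=1 * → l++
[2,8] -11+2=-9 d=1 → r--
[2,7] -11+1=-10 d=0 * → stop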